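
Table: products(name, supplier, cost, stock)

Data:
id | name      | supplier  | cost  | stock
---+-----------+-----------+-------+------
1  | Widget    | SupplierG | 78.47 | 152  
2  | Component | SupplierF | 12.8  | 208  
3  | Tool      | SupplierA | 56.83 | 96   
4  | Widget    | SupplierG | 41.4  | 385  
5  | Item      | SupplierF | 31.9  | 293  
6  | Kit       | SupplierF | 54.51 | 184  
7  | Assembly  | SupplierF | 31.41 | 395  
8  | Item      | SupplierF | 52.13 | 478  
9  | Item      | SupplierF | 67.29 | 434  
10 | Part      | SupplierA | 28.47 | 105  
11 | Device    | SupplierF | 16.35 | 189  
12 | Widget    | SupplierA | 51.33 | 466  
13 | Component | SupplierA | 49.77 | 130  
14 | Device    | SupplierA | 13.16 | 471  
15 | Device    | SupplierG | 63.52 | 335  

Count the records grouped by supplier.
SELECT supplier, COUNT(*) as count
FROM products
GROUP BY supplier

Result:
  SupplierA: 5
  SupplierF: 7
  SupplierG: 3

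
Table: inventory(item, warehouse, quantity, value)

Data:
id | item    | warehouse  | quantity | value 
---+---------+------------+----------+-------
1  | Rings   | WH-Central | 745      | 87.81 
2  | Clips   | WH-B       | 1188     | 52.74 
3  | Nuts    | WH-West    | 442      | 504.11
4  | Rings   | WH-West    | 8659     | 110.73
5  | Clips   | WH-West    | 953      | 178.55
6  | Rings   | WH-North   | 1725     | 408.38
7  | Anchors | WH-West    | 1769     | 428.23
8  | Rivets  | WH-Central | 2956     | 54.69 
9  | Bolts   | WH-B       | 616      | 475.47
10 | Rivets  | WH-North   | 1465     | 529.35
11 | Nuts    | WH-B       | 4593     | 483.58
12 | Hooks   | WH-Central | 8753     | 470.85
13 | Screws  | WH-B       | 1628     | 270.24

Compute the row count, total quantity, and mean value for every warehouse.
SELECT warehouse,
       COUNT(*) as cnt,
       SUM(quantity) as total_quantity,
       AVG(value) as avg_value
FROM inventory
GROUP BY warehouse

Result:
  WH-B: 4 records, 8025 total quantity, 320.51 avg value
  WH-Central: 3 records, 12454 total quantity, 204.45 avg value
  WH-North: 2 records, 3190 total quantity, 468.87 avg value
  WH-West: 4 records, 11823 total quantity, 305.41 avg value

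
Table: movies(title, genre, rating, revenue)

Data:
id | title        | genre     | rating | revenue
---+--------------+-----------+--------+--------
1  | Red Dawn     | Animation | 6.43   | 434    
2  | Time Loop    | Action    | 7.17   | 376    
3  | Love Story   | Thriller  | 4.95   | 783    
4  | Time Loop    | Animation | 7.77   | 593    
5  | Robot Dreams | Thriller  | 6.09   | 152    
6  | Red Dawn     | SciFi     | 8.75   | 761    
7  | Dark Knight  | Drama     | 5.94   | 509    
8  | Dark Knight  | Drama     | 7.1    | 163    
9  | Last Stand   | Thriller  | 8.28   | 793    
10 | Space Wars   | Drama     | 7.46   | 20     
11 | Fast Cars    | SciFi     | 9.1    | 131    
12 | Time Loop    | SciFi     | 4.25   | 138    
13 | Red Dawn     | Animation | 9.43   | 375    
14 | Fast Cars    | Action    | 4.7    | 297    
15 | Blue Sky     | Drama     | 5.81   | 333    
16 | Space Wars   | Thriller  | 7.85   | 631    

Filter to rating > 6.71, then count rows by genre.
SELECT genre, COUNT(*)
FROM movies
WHERE rating > 6.71
GROUP BY genre

Note: WHERE filters rows before grouping.

Result:
  Action: 1
  Animation: 2
  Drama: 2
  SciFi: 2
  Thriller: 2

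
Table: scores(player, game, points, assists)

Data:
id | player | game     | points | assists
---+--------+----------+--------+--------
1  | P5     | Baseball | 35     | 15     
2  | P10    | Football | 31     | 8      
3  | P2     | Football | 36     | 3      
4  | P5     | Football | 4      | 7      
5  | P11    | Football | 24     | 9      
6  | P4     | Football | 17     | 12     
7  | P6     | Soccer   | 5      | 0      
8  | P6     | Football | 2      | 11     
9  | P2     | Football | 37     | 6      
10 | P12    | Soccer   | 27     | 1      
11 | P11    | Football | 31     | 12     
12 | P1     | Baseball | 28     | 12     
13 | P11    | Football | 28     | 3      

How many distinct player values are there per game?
SELECT game, COUNT(DISTINCT player)
FROM scores
GROUP BY game

Result:
  Baseball: 2 distinct
  Football: 6 distinct
  Soccer: 2 distinct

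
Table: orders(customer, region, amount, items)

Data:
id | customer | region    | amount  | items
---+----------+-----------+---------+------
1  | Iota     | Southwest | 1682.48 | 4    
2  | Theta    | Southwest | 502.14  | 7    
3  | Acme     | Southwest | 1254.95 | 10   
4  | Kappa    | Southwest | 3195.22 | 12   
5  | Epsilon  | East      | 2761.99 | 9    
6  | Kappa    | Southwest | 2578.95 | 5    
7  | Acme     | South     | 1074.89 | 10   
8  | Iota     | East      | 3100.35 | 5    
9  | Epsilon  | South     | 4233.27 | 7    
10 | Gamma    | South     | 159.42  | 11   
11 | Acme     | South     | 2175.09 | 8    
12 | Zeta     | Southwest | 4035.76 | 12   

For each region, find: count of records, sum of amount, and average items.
SELECT region,
       COUNT(*) as cnt,
       SUM(amount) as total_amount,
       AVG(items) as avg_items
FROM orders
GROUP BY region

Result:
  East: 2 records, 5862.34 total amount, 7.00 avg items
  South: 4 records, 7642.67 total amount, 9.00 avg items
  Southwest: 6 records, 13249.50 total amount, 8.33 avg items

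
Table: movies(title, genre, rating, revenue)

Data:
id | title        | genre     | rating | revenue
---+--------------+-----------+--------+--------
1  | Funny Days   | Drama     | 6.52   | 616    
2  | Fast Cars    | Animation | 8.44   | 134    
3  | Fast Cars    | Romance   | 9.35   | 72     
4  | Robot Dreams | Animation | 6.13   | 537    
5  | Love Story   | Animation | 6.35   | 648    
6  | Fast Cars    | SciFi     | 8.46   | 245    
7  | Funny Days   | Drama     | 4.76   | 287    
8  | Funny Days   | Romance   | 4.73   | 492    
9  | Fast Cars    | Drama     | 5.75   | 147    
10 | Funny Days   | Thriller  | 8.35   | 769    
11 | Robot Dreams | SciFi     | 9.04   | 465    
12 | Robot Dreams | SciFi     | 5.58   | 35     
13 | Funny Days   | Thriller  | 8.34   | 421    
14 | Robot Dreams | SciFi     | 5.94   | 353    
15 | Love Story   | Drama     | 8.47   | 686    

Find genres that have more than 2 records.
SELECT genre, COUNT(*) as cnt
FROM movies
GROUP BY genre
HAVING COUNT(*) > 2

Result:
  Animation: 3
  Drama: 4
  SciFi: 4

Note: HAVING filters groups after aggregation, WHERE filters rows before.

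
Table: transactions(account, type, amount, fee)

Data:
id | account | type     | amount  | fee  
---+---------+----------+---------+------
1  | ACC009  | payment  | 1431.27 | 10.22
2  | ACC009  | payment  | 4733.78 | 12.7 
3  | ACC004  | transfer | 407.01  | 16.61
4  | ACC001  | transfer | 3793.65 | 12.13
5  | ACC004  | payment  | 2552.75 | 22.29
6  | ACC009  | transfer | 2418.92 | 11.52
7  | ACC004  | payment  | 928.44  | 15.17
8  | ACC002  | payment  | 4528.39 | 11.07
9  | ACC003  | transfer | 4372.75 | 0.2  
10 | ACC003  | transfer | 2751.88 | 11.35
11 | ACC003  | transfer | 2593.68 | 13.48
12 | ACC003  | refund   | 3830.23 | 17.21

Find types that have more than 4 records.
SELECT type, COUNT(*) as cnt
FROM transactions
GROUP BY type
HAVING COUNT(*) > 4

Result:
  payment: 5
  transfer: 6

Note: HAVING filters groups after aggregation, WHERE filters rows before.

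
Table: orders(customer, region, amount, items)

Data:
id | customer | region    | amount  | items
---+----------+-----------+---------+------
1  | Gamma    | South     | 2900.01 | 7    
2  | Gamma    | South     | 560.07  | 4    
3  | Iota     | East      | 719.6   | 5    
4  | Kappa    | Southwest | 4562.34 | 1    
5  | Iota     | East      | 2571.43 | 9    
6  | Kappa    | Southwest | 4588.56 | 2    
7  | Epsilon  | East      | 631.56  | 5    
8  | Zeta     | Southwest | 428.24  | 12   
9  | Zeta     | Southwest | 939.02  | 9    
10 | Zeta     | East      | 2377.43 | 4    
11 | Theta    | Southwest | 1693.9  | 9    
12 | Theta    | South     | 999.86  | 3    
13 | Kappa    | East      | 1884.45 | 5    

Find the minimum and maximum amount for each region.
SELECT region, MIN(amount), MAX(amount)
FROM orders
GROUP BY region

Result:
  East: min=631.56, max=2571.43
  South: min=560.07, max=2900.01
  Southwest: min=428.24, max=4588.56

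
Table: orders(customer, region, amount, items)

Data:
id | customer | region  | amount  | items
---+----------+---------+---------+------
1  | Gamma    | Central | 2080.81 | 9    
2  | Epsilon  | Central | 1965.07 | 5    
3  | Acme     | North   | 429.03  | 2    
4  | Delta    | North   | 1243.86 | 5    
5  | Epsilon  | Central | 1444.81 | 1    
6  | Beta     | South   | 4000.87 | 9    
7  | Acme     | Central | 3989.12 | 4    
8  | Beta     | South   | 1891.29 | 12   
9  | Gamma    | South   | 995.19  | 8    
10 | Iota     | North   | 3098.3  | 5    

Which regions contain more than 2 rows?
SELECT region, COUNT(*) as cnt
FROM orders
GROUP BY region
HAVING COUNT(*) > 2

Result:
  Central: 4
  North: 3
  South: 3

Note: HAVING filters groups after aggregation, WHERE filters rows before.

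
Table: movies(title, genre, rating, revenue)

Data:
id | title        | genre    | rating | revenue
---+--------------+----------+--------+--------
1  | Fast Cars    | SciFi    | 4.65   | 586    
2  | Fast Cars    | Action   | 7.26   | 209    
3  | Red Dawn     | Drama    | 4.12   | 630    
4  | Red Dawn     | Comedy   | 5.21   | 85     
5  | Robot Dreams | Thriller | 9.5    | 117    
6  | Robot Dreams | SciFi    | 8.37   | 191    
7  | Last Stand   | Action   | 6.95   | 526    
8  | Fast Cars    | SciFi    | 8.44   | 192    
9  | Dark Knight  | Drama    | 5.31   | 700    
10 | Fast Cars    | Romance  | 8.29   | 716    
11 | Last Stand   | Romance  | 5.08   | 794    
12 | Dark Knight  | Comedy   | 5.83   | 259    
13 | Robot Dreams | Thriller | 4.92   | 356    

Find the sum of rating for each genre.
SELECT genre, SUM(rating) as result
FROM movies
GROUP BY genre

Result:
  Action: 14.21
  Comedy: 11.04
  Drama: 9.43
  Romance: 13.37
  SciFi: 21.46
  Thriller: 14.42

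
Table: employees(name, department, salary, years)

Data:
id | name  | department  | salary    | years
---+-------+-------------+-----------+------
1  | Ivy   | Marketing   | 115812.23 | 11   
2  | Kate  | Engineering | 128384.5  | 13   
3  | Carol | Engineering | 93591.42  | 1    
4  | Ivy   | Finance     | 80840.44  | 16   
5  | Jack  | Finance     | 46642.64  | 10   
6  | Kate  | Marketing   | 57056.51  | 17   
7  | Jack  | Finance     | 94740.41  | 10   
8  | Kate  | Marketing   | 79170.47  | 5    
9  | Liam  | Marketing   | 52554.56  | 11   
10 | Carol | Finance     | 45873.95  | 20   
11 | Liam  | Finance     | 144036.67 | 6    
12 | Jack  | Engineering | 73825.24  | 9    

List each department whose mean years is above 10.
SELECT department, AVG(years)
FROM employees
GROUP BY department
HAVING AVG(years) > 10

Result:
  Finance: avg=12.40
  Marketing: avg=11.00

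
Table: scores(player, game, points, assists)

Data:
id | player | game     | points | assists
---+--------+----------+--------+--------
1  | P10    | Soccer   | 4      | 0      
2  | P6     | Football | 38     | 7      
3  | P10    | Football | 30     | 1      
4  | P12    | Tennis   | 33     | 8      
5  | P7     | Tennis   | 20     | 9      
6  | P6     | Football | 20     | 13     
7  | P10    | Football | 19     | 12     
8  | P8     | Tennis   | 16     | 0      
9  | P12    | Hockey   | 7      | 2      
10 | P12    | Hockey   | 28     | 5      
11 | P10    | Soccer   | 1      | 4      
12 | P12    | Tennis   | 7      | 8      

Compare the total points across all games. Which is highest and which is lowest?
SELECT game, SUM(points)
FROM scores
GROUP BY game
ORDER BY SUM(points)

All groups:
  Soccer: 5
  Hockey: 35
  Tennis: 76
  Football: 107

Highest: Football (107)
Lowest: Soccer (5)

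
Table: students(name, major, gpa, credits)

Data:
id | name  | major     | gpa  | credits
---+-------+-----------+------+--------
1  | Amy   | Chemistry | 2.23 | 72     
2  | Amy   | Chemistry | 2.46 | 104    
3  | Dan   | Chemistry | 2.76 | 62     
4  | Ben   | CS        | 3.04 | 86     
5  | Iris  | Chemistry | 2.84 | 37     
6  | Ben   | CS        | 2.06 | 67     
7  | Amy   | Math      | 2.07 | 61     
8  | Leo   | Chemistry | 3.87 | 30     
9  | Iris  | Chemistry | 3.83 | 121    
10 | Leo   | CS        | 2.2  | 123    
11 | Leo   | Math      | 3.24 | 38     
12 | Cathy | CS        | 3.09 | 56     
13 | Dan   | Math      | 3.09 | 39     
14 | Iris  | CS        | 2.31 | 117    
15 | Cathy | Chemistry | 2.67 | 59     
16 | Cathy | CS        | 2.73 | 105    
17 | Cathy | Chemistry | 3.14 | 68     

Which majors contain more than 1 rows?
SELECT major, COUNT(*) as cnt
FROM students
GROUP BY major
HAVING COUNT(*) > 1

Result:
  CS: 6
  Chemistry: 8
  Math: 3

Note: HAVING filters groups after aggregation, WHERE filters rows before.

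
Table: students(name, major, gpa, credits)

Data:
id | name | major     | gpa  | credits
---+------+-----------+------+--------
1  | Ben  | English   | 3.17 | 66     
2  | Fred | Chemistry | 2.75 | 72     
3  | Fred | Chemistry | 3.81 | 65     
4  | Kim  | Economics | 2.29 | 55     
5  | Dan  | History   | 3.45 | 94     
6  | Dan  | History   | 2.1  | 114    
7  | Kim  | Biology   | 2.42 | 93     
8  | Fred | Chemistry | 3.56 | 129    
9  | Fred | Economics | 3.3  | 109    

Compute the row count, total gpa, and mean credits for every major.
SELECT major,
       COUNT(*) as cnt,
       SUM(gpa) as total_gpa,
       AVG(credits) as avg_credits
FROM students
GROUP BY major

Result:
  Biology: 1 records, 2.42 total gpa, 93.00 avg credits
  Chemistry: 3 records, 10.12 total gpa, 88.67 avg credits
  Economics: 2 records, 5.59 total gpa, 82.00 avg credits
  English: 1 records, 3.17 total gpa, 66.00 avg credits
  History: 2 records, 5.55 total gpa, 104.00 avg credits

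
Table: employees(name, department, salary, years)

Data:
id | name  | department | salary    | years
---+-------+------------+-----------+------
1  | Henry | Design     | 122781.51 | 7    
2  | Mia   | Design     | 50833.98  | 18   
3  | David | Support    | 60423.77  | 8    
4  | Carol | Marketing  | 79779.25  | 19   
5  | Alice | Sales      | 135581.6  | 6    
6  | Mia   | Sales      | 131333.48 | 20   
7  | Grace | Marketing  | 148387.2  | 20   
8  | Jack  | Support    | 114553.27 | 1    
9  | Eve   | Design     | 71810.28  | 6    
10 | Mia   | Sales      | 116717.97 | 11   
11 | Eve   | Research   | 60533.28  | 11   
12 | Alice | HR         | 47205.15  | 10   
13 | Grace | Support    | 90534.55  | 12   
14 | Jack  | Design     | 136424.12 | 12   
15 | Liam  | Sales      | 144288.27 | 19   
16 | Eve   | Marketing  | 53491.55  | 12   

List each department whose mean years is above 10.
SELECT department, AVG(years)
FROM employees
GROUP BY department
HAVING AVG(years) > 10

Result:
  Design: avg=10.75
  Marketing: avg=17.00
  Research: avg=11.00
  Sales: avg=14.00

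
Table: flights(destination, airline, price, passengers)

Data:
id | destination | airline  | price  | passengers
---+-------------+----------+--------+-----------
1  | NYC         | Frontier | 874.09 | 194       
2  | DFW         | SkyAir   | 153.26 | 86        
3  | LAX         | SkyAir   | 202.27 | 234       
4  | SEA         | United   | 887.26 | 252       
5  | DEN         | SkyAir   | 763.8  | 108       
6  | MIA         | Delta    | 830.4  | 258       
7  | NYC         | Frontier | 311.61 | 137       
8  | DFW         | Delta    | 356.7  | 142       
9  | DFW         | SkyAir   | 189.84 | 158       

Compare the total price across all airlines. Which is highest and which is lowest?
SELECT airline, SUM(price)
FROM flights
GROUP BY airline
ORDER BY SUM(price)

All groups:
  United: 887.26
  Frontier: 1185.70
  Delta: 1187.10
  SkyAir: 1309.17

Highest: SkyAir (1309.17)
Lowest: United (887.26)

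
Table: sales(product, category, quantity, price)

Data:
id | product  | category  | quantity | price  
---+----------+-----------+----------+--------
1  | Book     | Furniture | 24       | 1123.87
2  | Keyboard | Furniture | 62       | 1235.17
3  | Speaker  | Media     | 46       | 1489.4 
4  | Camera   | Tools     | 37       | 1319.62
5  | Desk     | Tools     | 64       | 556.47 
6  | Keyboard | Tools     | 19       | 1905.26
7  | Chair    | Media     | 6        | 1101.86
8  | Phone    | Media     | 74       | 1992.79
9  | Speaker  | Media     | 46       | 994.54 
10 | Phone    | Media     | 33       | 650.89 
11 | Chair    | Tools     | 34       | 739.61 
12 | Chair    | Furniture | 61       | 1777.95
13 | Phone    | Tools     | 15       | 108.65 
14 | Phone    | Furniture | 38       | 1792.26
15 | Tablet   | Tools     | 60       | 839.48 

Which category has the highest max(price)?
SELECT category, MAX(price) as val
FROM sales
GROUP BY category
ORDER BY val DESC
LIMIT 1

Result: Media with max(price) = 1992.79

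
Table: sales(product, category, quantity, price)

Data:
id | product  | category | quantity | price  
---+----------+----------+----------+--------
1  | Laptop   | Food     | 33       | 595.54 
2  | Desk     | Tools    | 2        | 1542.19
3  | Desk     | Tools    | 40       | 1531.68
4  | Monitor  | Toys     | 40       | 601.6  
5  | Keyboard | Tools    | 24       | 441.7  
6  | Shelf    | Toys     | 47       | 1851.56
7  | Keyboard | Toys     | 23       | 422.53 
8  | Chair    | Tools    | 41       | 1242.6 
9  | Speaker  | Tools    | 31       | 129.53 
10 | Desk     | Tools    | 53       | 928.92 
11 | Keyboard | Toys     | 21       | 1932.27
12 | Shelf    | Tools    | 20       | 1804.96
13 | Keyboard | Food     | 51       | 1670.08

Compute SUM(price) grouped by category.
SELECT category, SUM(price) as result
FROM sales
GROUP BY category

Result:
  Food: 2265.62
  Tools: 7621.58
  Toys: 4807.96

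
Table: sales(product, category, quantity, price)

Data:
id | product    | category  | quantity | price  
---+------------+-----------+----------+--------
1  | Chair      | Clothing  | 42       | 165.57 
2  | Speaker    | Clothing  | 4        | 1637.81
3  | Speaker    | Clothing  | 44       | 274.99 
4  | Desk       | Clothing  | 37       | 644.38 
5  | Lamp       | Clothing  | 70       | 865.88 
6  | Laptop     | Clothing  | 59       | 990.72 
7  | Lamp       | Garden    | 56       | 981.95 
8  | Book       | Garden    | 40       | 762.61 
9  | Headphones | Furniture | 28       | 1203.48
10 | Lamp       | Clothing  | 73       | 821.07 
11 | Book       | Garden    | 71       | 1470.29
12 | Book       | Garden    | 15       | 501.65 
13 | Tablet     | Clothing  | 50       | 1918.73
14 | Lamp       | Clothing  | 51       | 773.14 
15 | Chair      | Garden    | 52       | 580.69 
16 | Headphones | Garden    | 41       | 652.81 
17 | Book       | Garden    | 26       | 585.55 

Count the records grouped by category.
SELECT category, COUNT(*) as count
FROM sales
GROUP BY category

Result:
  Clothing: 9
  Furniture: 1
  Garden: 7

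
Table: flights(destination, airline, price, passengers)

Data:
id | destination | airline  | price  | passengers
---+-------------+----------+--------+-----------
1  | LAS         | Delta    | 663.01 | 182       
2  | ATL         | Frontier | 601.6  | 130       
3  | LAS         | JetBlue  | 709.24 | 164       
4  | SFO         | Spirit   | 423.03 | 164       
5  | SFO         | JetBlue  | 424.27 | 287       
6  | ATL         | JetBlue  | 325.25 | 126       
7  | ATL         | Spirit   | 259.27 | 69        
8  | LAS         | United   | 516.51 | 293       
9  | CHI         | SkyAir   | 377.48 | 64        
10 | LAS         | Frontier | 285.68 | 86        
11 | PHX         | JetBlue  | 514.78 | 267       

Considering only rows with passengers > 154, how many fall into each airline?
SELECT airline, COUNT(*)
FROM flights
WHERE passengers > 154
GROUP BY airline

Note: WHERE filters rows before grouping.

Result:
  Delta: 1
  JetBlue: 3
  Spirit: 1
  United: 1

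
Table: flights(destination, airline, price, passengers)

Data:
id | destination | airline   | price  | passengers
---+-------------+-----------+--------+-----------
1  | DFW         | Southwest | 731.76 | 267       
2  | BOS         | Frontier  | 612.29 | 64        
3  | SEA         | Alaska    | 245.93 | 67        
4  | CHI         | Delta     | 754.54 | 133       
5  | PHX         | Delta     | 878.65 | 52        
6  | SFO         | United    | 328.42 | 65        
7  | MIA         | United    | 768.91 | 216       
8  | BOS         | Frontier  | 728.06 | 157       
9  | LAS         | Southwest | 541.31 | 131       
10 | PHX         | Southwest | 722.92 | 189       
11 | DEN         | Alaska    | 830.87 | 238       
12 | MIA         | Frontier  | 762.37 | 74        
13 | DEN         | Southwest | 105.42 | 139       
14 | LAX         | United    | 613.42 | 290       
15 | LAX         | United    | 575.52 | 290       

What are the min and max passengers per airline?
SELECT airline, MIN(passengers), MAX(passengers)
FROM flights
GROUP BY airline

Result:
  Alaska: min=67, max=238
  Delta: min=52, max=133
  Frontier: min=64, max=157
  Southwest: min=131, max=267
  United: min=65, max=290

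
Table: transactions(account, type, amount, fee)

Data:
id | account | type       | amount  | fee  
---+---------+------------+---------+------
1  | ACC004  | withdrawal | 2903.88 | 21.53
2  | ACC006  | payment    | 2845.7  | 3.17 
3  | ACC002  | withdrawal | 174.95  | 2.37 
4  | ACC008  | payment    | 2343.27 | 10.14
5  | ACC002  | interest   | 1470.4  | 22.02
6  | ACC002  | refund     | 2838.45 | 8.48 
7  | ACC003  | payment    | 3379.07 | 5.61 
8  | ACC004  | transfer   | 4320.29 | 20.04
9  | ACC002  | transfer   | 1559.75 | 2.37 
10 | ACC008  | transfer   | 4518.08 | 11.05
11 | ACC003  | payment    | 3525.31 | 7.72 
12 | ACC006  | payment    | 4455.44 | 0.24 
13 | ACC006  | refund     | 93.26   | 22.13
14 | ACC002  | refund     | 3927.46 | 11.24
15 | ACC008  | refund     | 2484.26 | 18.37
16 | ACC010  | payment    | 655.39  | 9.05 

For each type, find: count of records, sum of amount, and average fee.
SELECT type,
       COUNT(*) as cnt,
       SUM(amount) as total_amount,
       AVG(fee) as avg_fee
FROM transactions
GROUP BY type

Result:
  interest: 1 records, 1470.40 total amount, 22.02 avg fee
  payment: 6 records, 17204.18 total amount, 5.99 avg fee
  refund: 4 records, 9343.43 total amount, 15.06 avg fee
  transfer: 3 records, 10398.12 total amount, 11.15 avg fee
  withdrawal: 2 records, 3078.83 total amount, 11.95 avg fee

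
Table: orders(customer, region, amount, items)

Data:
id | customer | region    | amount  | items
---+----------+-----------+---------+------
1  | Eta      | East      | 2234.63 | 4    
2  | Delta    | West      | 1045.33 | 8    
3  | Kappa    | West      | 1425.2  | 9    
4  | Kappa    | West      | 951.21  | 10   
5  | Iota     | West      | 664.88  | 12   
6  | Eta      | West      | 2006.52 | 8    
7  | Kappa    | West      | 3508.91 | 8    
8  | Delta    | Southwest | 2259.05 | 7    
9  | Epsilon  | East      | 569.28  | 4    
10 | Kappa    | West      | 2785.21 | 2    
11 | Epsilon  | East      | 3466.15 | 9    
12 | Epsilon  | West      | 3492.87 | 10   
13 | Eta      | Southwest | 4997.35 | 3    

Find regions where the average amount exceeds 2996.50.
SELECT region, AVG(amount)
FROM orders
GROUP BY region
HAVING AVG(amount) > 2996.50

Result:
  Southwest: avg=3628.20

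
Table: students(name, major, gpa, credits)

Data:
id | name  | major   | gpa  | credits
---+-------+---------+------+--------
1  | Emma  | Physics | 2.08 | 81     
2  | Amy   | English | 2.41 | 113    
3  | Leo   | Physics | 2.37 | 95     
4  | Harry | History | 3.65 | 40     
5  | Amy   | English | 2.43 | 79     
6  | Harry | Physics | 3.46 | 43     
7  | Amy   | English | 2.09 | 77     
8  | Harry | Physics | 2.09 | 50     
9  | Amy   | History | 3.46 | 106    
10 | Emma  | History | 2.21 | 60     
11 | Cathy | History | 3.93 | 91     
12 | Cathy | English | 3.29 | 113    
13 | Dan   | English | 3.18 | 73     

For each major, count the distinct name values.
SELECT major, COUNT(DISTINCT name)
FROM students
GROUP BY major

Result:
  English: 3 distinct
  History: 4 distinct
  Physics: 3 distinct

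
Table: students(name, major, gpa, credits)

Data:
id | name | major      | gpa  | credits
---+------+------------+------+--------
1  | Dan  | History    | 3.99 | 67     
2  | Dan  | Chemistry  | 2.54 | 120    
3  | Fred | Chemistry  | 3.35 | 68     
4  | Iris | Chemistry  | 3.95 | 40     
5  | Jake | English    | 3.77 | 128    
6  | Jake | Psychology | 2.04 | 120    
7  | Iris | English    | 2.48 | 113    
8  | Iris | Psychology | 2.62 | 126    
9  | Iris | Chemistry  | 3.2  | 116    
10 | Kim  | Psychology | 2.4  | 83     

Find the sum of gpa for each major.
SELECT major, SUM(gpa) as result
FROM students
GROUP BY major

Result:
  Chemistry: 13.04
  English: 6.25
  History: 3.99
  Psychology: 7.06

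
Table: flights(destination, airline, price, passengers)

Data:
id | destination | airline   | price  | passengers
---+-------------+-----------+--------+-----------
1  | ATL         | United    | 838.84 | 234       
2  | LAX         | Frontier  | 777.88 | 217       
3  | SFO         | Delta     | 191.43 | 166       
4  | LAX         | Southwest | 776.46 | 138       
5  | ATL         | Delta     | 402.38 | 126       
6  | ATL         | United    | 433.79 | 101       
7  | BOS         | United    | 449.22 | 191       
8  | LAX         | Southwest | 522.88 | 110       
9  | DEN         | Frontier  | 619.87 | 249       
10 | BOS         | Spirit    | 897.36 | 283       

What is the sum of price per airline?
SELECT airline, SUM(price) as result
FROM flights
GROUP BY airline

Result:
  Delta: 593.81
  Frontier: 1397.75
  Southwest: 1299.34
  Spirit: 897.36
  United: 1721.85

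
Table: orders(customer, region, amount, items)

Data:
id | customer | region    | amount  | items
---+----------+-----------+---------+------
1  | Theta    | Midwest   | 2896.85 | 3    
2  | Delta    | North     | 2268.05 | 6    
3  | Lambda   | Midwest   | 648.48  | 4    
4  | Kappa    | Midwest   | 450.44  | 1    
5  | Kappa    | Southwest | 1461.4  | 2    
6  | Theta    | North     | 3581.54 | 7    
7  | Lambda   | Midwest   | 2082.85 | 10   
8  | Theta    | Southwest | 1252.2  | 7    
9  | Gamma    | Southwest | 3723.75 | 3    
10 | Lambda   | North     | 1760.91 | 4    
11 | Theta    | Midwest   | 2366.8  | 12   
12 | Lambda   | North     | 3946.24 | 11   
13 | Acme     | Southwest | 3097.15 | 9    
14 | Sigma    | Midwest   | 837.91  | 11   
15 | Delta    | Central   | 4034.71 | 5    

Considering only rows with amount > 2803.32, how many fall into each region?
SELECT region, COUNT(*)
FROM orders
WHERE amount > 2803.32
GROUP BY region

Note: WHERE filters rows before grouping.

Result:
  Central: 1
  Midwest: 1
  North: 2
  Southwest: 2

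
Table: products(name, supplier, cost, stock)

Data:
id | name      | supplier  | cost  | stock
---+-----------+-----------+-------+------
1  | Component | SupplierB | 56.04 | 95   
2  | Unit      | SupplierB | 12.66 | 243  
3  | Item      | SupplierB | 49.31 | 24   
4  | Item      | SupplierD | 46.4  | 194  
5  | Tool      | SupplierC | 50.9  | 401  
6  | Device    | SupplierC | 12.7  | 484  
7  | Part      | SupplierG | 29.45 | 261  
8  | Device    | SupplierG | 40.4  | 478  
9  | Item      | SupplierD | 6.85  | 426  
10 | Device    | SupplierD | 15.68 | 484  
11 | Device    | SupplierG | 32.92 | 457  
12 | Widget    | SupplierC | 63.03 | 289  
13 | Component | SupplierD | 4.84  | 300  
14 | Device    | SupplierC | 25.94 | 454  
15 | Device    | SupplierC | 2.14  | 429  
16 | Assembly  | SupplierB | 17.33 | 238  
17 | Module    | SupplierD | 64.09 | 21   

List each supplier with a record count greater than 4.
SELECT supplier, COUNT(*) as cnt
FROM products
GROUP BY supplier
HAVING COUNT(*) > 4

Result:
  SupplierC: 5
  SupplierD: 5

Note: HAVING filters groups after aggregation, WHERE filters rows before.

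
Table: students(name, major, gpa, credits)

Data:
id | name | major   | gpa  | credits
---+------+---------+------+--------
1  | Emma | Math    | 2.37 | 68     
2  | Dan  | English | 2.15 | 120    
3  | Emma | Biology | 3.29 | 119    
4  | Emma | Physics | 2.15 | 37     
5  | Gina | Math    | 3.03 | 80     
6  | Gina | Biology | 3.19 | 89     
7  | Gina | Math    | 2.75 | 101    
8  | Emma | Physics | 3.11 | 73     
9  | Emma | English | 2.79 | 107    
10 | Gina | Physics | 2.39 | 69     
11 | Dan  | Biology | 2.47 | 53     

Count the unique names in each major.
SELECT major, COUNT(DISTINCT name)
FROM students
GROUP BY major

Result:
  Biology: 3 distinct
  English: 2 distinct
  Math: 2 distinct
  Physics: 2 distinct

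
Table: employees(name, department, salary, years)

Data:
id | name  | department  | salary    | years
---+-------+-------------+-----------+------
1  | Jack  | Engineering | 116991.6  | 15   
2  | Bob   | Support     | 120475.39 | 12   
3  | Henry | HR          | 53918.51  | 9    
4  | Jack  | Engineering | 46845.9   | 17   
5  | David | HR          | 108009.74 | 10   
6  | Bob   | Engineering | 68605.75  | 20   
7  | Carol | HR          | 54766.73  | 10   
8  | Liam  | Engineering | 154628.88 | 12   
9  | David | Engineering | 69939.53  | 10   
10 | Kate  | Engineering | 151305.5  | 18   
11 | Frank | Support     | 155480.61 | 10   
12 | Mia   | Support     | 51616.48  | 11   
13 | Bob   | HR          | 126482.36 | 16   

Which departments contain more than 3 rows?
SELECT department, COUNT(*) as cnt
FROM employees
GROUP BY department
HAVING COUNT(*) > 3

Result:
  Engineering: 6
  HR: 4

Note: HAVING filters groups after aggregation, WHERE filters rows before.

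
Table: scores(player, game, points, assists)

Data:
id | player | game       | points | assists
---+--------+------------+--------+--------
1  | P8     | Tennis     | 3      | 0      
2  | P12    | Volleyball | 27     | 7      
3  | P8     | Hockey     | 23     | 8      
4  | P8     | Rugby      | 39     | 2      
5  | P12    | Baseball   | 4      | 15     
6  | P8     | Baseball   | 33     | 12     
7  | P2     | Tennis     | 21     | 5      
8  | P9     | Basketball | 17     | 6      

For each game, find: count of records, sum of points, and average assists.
SELECT game,
       COUNT(*) as cnt,
       SUM(points) as total_points,
       AVG(assists) as avg_assists
FROM scores
GROUP BY game

Result:
  Baseball: 2 records, 37 total points, 13.50 avg assists
  Basketball: 1 records, 17 total points, 6.00 avg assists
  Hockey: 1 records, 23 total points, 8.00 avg assists
  Rugby: 1 records, 39 total points, 2.00 avg assists
  Tennis: 2 records, 24 total points, 2.50 avg assists
  Volleyball: 1 records, 27 total points, 7.00 avg assists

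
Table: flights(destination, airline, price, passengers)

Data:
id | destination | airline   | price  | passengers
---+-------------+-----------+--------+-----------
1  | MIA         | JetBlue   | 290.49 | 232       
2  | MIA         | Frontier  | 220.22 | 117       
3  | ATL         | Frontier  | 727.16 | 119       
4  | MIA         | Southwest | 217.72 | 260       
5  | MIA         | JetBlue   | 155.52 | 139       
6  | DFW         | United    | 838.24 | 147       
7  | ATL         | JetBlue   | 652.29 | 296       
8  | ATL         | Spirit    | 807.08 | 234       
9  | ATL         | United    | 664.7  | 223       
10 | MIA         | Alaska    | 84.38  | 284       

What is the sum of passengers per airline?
SELECT airline, SUM(passengers) as result
FROM flights
GROUP BY airline

Result:
  Alaska: 284
  Frontier: 236
  JetBlue: 667
  Southwest: 260
  Spirit: 234
  United: 370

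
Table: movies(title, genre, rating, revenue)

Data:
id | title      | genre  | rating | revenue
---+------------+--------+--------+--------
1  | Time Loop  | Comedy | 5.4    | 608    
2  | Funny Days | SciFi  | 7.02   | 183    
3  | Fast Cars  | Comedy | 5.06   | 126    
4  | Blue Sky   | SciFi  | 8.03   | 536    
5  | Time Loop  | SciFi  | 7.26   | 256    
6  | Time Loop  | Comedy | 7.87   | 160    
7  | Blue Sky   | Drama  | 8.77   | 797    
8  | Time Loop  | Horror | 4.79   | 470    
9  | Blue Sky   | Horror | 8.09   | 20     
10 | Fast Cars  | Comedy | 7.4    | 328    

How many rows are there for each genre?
SELECT genre, COUNT(*) as count
FROM movies
GROUP BY genre

Result:
  Comedy: 4
  Drama: 1
  Horror: 2
  SciFi: 3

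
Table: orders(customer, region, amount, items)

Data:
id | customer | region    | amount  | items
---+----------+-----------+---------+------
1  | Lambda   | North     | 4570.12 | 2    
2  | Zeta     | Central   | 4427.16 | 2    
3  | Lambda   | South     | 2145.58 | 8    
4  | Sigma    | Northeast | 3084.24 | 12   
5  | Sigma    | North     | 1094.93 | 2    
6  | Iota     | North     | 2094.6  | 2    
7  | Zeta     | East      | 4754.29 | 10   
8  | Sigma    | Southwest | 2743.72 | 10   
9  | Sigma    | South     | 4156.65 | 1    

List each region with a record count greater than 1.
SELECT region, COUNT(*) as cnt
FROM orders
GROUP BY region
HAVING COUNT(*) > 1

Result:
  North: 3
  South: 2

Note: HAVING filters groups after aggregation, WHERE filters rows before.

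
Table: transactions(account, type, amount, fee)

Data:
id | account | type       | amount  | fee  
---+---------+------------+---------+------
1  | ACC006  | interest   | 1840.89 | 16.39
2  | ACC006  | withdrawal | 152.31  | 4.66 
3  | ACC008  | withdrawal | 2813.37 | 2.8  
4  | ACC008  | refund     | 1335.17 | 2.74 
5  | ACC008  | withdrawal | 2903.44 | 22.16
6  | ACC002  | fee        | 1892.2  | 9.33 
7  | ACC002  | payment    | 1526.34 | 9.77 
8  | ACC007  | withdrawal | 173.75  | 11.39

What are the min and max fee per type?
SELECT type, MIN(fee), MAX(fee)
FROM transactions
GROUP BY type

Result:
  fee: min=9.33, max=9.33
  interest: min=16.39, max=16.39
  payment: min=9.77, max=9.77
  refund: min=2.74, max=2.74
  withdrawal: min=2.80, max=22.16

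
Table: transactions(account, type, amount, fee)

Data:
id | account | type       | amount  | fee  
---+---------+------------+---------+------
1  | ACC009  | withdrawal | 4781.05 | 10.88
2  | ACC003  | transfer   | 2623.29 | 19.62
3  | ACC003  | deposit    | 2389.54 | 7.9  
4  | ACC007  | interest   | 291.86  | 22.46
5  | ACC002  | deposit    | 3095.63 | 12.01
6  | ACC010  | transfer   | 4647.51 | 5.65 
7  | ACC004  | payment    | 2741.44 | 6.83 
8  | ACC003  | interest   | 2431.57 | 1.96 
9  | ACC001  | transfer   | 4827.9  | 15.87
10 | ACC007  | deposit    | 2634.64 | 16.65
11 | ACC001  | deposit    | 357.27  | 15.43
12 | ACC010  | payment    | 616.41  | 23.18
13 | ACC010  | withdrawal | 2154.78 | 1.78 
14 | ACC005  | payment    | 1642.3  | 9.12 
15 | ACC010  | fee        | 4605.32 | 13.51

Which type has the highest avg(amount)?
SELECT type, AVG(amount) as val
FROM transactions
GROUP BY type
ORDER BY val DESC
LIMIT 1

Result: fee with avg(amount) = 4605.32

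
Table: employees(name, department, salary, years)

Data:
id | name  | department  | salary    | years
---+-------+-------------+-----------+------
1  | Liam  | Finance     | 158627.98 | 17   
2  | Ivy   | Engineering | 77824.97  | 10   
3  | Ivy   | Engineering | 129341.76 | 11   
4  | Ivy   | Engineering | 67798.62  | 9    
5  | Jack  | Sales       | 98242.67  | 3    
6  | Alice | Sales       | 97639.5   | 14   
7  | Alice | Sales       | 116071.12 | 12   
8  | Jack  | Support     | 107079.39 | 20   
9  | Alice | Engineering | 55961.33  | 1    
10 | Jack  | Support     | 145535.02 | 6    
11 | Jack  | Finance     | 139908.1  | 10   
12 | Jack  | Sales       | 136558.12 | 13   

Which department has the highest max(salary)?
SELECT department, MAX(salary) as val
FROM employees
GROUP BY department
ORDER BY val DESC
LIMIT 1

Result: Finance with max(salary) = 158627.98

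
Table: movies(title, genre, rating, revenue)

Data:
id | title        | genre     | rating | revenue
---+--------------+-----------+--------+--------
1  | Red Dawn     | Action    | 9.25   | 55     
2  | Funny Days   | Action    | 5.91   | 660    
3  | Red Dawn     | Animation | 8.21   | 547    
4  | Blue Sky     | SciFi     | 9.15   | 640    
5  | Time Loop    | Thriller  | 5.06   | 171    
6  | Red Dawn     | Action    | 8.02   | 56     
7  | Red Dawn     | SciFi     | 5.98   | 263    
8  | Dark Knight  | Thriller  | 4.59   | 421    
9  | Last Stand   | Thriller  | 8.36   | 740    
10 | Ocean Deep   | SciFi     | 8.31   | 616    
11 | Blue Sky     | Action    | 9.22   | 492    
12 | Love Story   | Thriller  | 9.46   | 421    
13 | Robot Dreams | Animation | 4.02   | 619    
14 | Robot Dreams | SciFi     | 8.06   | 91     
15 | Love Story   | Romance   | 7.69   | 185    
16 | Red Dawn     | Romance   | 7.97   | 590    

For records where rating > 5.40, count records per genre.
SELECT genre, COUNT(*)
FROM movies
WHERE rating > 5.40
GROUP BY genre

Note: WHERE filters rows before grouping.

Result:
  Action: 4
  Animation: 1
  Romance: 2
  SciFi: 4
  Thriller: 2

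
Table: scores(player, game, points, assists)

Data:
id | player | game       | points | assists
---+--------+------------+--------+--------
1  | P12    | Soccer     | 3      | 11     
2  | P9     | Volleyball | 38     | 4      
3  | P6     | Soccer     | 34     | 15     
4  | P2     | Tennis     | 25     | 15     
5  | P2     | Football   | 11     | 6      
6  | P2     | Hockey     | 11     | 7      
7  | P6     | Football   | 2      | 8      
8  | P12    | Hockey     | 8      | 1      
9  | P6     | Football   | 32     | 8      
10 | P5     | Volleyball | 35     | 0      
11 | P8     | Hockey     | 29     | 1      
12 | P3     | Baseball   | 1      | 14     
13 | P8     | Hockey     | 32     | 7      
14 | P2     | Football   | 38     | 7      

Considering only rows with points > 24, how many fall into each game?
SELECT game, COUNT(*)
FROM scores
WHERE points > 24
GROUP BY game

Note: WHERE filters rows before grouping.

Result:
  Football: 2
  Hockey: 2
  Soccer: 1
  Tennis: 1
  Volleyball: 2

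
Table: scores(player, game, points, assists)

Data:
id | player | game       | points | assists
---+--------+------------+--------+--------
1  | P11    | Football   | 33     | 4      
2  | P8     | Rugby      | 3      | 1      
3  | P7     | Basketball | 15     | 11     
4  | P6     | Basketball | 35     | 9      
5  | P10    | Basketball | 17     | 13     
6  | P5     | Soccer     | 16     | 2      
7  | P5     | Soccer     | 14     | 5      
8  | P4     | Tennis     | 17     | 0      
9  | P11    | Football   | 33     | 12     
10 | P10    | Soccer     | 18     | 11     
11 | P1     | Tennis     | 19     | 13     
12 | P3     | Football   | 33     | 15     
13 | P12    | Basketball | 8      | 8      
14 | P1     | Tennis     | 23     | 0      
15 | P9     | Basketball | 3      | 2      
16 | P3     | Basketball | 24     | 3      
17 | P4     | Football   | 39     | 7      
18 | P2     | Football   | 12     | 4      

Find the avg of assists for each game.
SELECT game, AVG(assists) as result
FROM scores
GROUP BY game

Result:
  Basketball: 7.67
  Football: 8.40
  Rugby: 1.00
  Soccer: 6.00
  Tennis: 4.33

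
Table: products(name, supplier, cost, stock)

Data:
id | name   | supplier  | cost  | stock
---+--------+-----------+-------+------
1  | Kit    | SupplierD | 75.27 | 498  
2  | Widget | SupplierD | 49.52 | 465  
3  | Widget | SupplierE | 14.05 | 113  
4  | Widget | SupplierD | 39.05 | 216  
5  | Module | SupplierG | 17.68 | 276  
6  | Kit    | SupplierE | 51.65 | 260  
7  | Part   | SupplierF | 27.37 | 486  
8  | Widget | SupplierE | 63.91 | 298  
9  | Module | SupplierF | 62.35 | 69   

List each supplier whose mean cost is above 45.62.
SELECT supplier, AVG(cost)
FROM products
GROUP BY supplier
HAVING AVG(cost) > 45.62

Result:
  SupplierD: avg=54.61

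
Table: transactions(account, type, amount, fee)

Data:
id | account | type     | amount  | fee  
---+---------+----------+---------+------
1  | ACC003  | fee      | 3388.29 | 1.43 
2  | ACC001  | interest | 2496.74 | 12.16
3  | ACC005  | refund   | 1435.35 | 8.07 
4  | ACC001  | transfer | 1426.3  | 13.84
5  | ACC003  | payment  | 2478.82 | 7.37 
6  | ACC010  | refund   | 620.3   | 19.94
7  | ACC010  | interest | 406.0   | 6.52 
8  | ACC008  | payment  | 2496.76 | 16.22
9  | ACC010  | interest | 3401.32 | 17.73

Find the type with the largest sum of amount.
SELECT type, SUM(amount) as val
FROM transactions
GROUP BY type
ORDER BY val DESC
LIMIT 1

Result: interest with sum(amount) = 6304.06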